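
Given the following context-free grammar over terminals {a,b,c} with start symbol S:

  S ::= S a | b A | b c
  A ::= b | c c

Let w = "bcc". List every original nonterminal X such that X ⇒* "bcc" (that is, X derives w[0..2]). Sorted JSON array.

Convert to CNF:
  S -> S T1 | T2 A | T2 T0
  A -> T0 T0 | b
  T0 -> c
  T1 -> a
  T2 -> b

Fill CYK table bottom-up (cells [i..j] with 0 ≤ i ≤ j ≤ 2 only):
  T[0,0] 'b' = {A,T2}  orig:{A}
  T[1,1] 'c' = {T0}  orig:{}
  T[2,2] 'c' = {T0}  orig:{}
  T[0,1] 'bc' = {S}
  T[1,2] 'cc' = {A}
  T[0,2] 'bcc' = {S}

Original NTs in T[0,2] deriving "bcc": ["S"]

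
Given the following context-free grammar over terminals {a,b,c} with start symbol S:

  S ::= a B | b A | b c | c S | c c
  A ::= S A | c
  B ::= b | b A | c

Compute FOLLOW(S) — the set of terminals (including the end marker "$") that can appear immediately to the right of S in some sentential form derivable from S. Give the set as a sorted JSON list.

FIRST sets, iterate to fixpoint:
[1]
  A via A→c: +{c}
  B via B→b: +{b}
  B via B→c: +{c}
  S via S→a B: +{a}
  S via S→b A: +{b}
  S via S→c S: +{c}
  S: {a,b,c}  A: {c}  B: {b,c}
[2]
  A via A→S A: +{a,b}
  S: {a,b,c}  A: {a,b,c}  B: {b,c}
[3] done
  S: {a,b,c}  A: {a,b,c}  B: {b,c}

FOLLOW iteration:
FOLLOW(S) := {$}
iter 1:
  A→S A: FOLLOW(S) ⊇ FIRST(A) = {a,b,c}; new: +{a,b,c}
  S→a B: FOLLOW(B) ⊇ FOLLOW(S) ⊇ {$,a,b,c}; new: +{$,a,b,c}
  S→b A: FOLLOW(A) ⊇ FOLLOW(S) ⊇ {$,a,b,c}; new: +{$,a,b,c}
  FOLLOW[S]={$,a,b,c}  FOLLOW[A]={$,a,b,c}  FOLLOW[B]={$,a,b,c}
iter 2: (no change)
  FOLLOW[S]={$,a,b,c}  FOLLOW[A]={$,a,b,c}  FOLLOW[B]={$,a,b,c}

FOLLOW(S) = ["$", "a", "b", "c"]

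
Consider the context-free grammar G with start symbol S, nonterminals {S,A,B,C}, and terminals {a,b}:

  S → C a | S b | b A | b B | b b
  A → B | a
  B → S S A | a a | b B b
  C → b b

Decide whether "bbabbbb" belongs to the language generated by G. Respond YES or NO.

Convert to CNF:
  S -> C T0 | S T1 | T1 A | T1 B | T1 T1
  A -> S X2 | T0 T0 | T1 X3 | a
  B -> S X4 | T0 T0 | T1 X5
  C -> T1 T1
  T0 -> a
  T1 -> b
  X2 -> S A
  X3 -> B T1
  X4 -> S A
  X5 -> B T1

CYK fill:
  T[0,0] 'b' = {T1}  orig:{}
  T[1,1] 'b' = {T1}  orig:{}
  T[2,2] 'a' = {A,T0}  orig:{A}
  T[3,3] 'b' = {T1}  orig:{}
  T[4,4] 'b' = {T1}  orig:{}
  T[5,5] 'b' = {T1}  orig:{}
  T[6,6] 'b' = {T1}  orig:{}
  T[0,1] 'bb' = {C,S}
  T[1,2] 'ba' = {S}
  T[2,3] 'ab' = ∅
  T[3,4] 'bb' = {C,S}
  T[4,5] 'bb' = {C,S}
  T[5,6] 'bb' = {C,S}
  T[0,2] 'bba' = {S,X2,X4}  orig:{S}
  T[1,3] 'bab' = {S}
  T[2,4] 'abb' = ∅
  T[3,5] 'bbb' = {S}
  T[4,6] 'bbb' = {S}
  T[0,3] 'bbab' = {S}
  T[1,4] 'babb' = {S}
  T[2,5] 'abbb' = ∅
  T[3,6] 'bbbb' = {S}
  T[0,4] 'bbabb' = {S}
  T[1,5] 'babbb' = {S}
  T[2,6] 'abbbb' = ∅
  T[0,5] 'bbabbb' = {S}
  T[1,6] 'babbbb' = {S}
  T[0,6] 'bbabbbb' = {S}

S ∈ T[0,6] ⇒ YES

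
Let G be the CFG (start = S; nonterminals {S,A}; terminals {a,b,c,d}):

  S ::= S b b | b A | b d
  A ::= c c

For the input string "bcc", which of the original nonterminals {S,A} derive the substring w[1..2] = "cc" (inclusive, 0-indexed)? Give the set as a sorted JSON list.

CNF form of G:
  S -> S X3 | T1 A | T1 T2
  A -> T0 T0
  T0 -> c
  T1 -> b
  T2 -> d
  X3 -> T1 T1

Fill CYK table bottom-up (cells [i..j] with 1 ≤ i ≤ j ≤ 2 only):
  T[1,1] 'c' = {T0}  orig:{}
  T[2,2] 'c' = {T0}  orig:{}
  T[1,2] 'cc' = {A}

Original NTs in T[1,2] deriving "cc": ["A"]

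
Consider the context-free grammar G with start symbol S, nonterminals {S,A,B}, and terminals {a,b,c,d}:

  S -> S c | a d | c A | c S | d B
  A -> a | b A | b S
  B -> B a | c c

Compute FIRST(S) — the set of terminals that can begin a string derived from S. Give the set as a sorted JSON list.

Compute FIRST by fixpoint:
[1]
  A via A→a: +{a}
  A via A→b A: +{b}
  B via B→c c: +{c}
  S via S→a d: +{a}
  S via S→c A: +{c}
  S via S→d B: +{d}
  FIRST[S]={a,c,d}  FIRST[A]={a,b}  FIRST[B]={c}
[2] (no change)
  FIRST[S]={a,c,d}  FIRST[A]={a,b}  FIRST[B]={c}

FIRST(S) = ["a", "c", "d"]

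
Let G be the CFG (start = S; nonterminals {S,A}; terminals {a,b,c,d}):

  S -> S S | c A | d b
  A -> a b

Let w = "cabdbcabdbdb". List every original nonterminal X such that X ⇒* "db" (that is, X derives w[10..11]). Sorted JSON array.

CNF form of G:
  S -> S S | T2 A | T3 T1
  A -> T0 T1
  T0 -> a
  T1 -> b
  T2 -> c
  T3 -> d

CYK fill — only the sub-triangle for w[10..11]:
  [10..10]={T3}  "d"  orig:{}
  [11..11]={T1}  "b"  orig:{}
  [10..11]={S}  "db"

Original NTs in T[10,11] deriving "db": ["S"]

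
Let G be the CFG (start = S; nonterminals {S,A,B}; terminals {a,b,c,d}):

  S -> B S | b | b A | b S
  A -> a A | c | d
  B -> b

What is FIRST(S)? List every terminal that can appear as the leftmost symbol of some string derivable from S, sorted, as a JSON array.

Compute FIRST by fixpoint:
round 1:
  A via A→a A: +{a}
  A via A→c: +{c}
  A via A→d: +{d}
  B via B→b: +{b}
  S via S→B S: +{b}
  FIRST(S)={b}  FIRST(A)={a,c,d}  FIRST(B)={b}
round 2: (no change)
  FIRST(S)={b}  FIRST(A)={a,c,d}  FIRST(B)={b}

FIRST(S) = ["b"]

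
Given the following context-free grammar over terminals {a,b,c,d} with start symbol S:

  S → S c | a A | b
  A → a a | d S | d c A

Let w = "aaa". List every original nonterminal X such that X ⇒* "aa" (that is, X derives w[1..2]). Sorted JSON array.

Convert to CNF:
  S -> S T2 | T0 A | b
  A -> T0 T0 | T1 S | T1 X3
  T0 -> a
  T1 -> d
  T2 -> c
  X3 -> T2 A

CYK fill — only the sub-triangle for w[1..2]:
  cell(1,1) a: {T0}  orig:{}
  cell(2,2) a: {T0}  orig:{}
  cell(1,2) aa: {A}

Original NTs in T[1,2] deriving "aa": ["A"]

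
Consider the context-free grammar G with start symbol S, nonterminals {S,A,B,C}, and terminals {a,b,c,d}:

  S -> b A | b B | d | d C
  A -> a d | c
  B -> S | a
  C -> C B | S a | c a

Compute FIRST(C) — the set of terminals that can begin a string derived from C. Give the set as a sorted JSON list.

FIRST iteration:
round 1:
  A via A→a d: +{a}
  A via A→c: +{c}
  B via B→a: +{a}
  C via C→c a: +{c}
  S via S→b A: +{b}
  S via S→d: +{d}
  FIRST(S)={b,d}  FIRST(A)={a,c}  FIRST(B)={a}  FIRST(C)={c}
round 2:
  B via B→S: +{b,d}
  C via C→S a: +{b,d}
  FIRST(S)={b,d}  FIRST(A)={a,c}  FIRST(B)={a,b,d}  FIRST(C)={b,c,d}
round 3: — fixpoint
  FIRST(S)={b,d}  FIRST(A)={a,c}  FIRST(B)={a,b,d}  FIRST(C)={b,c,d}

FIRST(C) = ["b", "c", "d"]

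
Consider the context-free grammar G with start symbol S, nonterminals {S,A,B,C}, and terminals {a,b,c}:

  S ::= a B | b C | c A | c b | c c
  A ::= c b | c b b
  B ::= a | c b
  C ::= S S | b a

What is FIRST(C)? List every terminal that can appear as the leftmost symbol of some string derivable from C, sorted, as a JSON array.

FIRST sets, iterate to fixpoint:
iter 1:
  A via A→c b: +{c}
  B via B→a: +{a}
  B via B→c b: +{c}
  C via C→b a: +{b}
  S via S→a B: +{a}
  S via S→b C: +{b}
  S via S→c A: +{c}
  FIRST(S)={a,b,c}  FIRST(A)={c}  FIRST(B)={a,c}  FIRST(C)={b}
iter 2:
  C via C→S S: +{a,c}
  FIRST(S)={a,b,c}  FIRST(A)={c}  FIRST(B)={a,c}  FIRST(C)={a,b,c}
iter 3: — fixpoint
  FIRST(S)={a,b,c}  FIRST(A)={c}  FIRST(B)={a,c}  FIRST(C)={a,b,c}

FIRST(C) = ["a", "b", "c"]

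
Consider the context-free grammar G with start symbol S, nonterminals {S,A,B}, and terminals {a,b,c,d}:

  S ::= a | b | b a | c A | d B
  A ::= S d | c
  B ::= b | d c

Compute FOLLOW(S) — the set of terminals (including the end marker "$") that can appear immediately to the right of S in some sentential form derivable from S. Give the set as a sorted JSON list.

Compute FIRST by fixpoint:
round 1:
  A via A→c: +{c}
  B via B→b: +{b}
  B via B→d c: +{d}
  S via S→a: +{a}
  S via S→b: +{b}
  S via S→c A: +{c}
  S via S→d B: +{d}
  S: {a,b,c,d}  A: {c}  B: {b,d}
round 2:
  A via A→S d: +{a,b,d}
  S: {a,b,c,d}  A: {a,b,c,d}  B: {b,d}
round 3: (no change)
  S: {a,b,c,d}  A: {a,b,c,d}  B: {b,d}

FOLLOW iteration:
FOLLOW(S) := {$}
iter 1:
  A→S d: FOLLOW(S) ⊇ FIRST(d) = {d}; new: +{d}
  S→c A: FOLLOW(A) ⊇ FOLLOW(S) ⊇ {$,d}; new: +{$,d}
  S→d B: FOLLOW(B) ⊇ FOLLOW(S) ⊇ {$,d}; new: +{$,d}
  S: {$,d}  A: {$,d}  B: {$,d}
iter 2: — fixpoint
  S: {$,d}  A: {$,d}  B: {$,d}

FOLLOW(S) = ["$", "d"]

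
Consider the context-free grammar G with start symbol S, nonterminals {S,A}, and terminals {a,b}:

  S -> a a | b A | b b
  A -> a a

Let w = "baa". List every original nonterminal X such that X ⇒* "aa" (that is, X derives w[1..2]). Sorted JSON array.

Convert to CNF:
  S -> T0 T0 | T1 A | T1 T1
  A -> T0 T0
  T0 -> a
  T1 -> b

CYK table (by increasing span) — only the sub-triangle for w[1..2]:
  [1..1]={T0}  "a"  orig:{}
  [2..2]={T0}  "a"  orig:{}
  [1..2]={A,S}  "aa"

Original NTs in T[1,2] deriving "aa": ["A", "S"]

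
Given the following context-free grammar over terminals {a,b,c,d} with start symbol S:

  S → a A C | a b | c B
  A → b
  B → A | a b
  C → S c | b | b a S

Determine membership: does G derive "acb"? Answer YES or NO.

Convert to CNF:
  S -> T0 T1 | T0 X4 | T2 B
  A -> b
  B -> T0 T1 | b
  C -> S T2 | T1 X3 | b
  T0 -> a
  T1 -> b
  T2 -> c
  X3 -> T0 S
  X4 -> A C

CYK fill:
  [0..0]={T0}  "a"  orig:{}
  [1..1]={T2}  "c"  orig:{}
  [2..2]={A,B,C,T1}  "b"  orig:{A,B,C}
  [0..1]=∅  "ac"
  [1..2]={S}  "cb"
  [0..2]={X3}  "acb"  orig:{}

S ∉ T[0,2] ⇒ NO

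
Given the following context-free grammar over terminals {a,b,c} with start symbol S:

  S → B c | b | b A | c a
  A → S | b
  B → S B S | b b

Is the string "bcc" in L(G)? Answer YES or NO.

Convert to CNF:
  S -> B T0 | T0 T2 | T1 A | b
  A -> B T0 | T0 T2 | T1 A | b
  B -> S X3 | T1 T1
  T0 -> c
  T1 -> b
  T2 -> a
  X3 -> B S

Fill CYK table bottom-up:
  [0..0]={A,S,T1}  "b"  orig:{A,S}
  [1..1]={T0}  "c"  orig:{}
  [2..2]={T0}  "c"  orig:{}
  [0..1]=∅  "bc"
  [1..2]=∅  "cc"
  [0..2]=∅  "bcc"

S ∉ T[0,2] ⇒ NO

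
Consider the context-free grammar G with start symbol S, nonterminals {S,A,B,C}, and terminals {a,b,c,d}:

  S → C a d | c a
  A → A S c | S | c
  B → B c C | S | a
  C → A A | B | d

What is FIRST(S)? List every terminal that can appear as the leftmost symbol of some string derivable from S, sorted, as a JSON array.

Compute FIRST by fixpoint:
[1]
  A via A→c: +{c}
  B via B→a: +{a}
  C via C→A A: +{c}
  C via C→B: +{a}
  C via C→d: +{d}
  S via S→C a d: +{a,c,d}
  S: {a,c,d}  A: {c}  B: {a}  C: {a,c,d}
[2]
  A via A→S: +{a,d}
  B via B→S: +{c,d}
  S: {a,c,d}  A: {a,c,d}  B: {a,c,d}  C: {a,c,d}
[3] done
  S: {a,c,d}  A: {a,c,d}  B: {a,c,d}  C: {a,c,d}

FIRST(S) = ["a", "c", "d"]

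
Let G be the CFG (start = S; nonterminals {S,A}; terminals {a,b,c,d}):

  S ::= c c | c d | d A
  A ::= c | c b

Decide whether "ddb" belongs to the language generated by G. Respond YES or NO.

Convert to CNF:
  S -> T0 T0 | T0 T2 | T2 A
  A -> T0 T1 | c
  T0 -> c
  T1 -> b
  T2 -> d

Fill CYK table bottom-up:
  [0..0]={T2}  "d"  orig:{}
  [1..1]={T2}  "d"  orig:{}
  [2..2]={T1}  "b"  orig:{}
  [0..1]=∅  "dd"
  [1..2]=∅  "db"
  [0..2]=∅  "ddb"

S ∉ T[0,2] ⇒ NO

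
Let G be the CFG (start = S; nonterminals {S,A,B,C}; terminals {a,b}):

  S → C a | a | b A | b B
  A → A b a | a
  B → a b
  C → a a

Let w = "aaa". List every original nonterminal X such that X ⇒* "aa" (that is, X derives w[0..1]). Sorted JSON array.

CNF form of G:
  S -> C T1 | T0 A | T0 B | a
  A -> A X2 | a
  B -> T1 T0
  C -> T1 T1
  T0 -> b
  T1 -> a
  X2 -> T0 T1

CYK fill (cells [i..j] with 0 ≤ i ≤ j ≤ 1 only):
  cell(0,0) a: {A,S,T1}  orig:{A,S}
  cell(1,1) a: {A,S,T1}  orig:{A,S}
  cell(0,1) aa: {C}

Original NTs in T[0,1] deriving "aa": ["C"]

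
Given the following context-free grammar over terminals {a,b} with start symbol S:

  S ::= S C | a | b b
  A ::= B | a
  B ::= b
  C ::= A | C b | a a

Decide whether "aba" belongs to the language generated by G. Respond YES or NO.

CNF form of G:
  S -> S C | T0 T0 | a
  A -> a | b
  B -> b
  C -> C T0 | T1 T1 | a | b
  T0 -> b
  T1 -> a

CYK table (by increasing span):
  cell(0,0) a: {A,C,S,T1}  orig:{A,C,S}
  cell(1,1) b: {A,B,C,T0}  orig:{A,B,C}
  cell(2,2) a: {A,C,S,T1}  orig:{A,C,S}
  cell(0,1) ab: {C,S}
  cell(1,2) ba: ∅
  cell(0,2) aba: {S}

S ∈ T[0,2] ⇒ YES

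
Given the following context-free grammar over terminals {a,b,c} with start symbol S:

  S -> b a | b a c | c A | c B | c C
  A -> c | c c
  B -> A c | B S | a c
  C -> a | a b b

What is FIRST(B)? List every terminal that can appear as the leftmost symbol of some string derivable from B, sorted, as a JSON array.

FIRST iteration:
round 1:
  A via A→c: +{c}
  B via B→A c: +{c}
  B via B→a c: +{a}
  C via C→a: +{a}
  S via S→b a: +{b}
  S via S→c A: +{c}
  FIRST(S)={b,c}  FIRST(A)={c}  FIRST(B)={a,c}  FIRST(C)={a}
round 2: done
  FIRST(S)={b,c}  FIRST(A)={c}  FIRST(B)={a,c}  FIRST(C)={a}

FIRST(B) = ["a", "c"]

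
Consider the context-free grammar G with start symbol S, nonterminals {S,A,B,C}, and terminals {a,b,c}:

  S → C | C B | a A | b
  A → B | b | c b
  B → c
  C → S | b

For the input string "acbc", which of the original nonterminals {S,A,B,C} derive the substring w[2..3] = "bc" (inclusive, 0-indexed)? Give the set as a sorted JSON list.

CNF form of G:
  S -> C B | T2 A | b
  A -> T0 T1 | b | c
  B -> c
  C -> C B | T2 A | b
  T0 -> c
  T1 -> b
  T2 -> a

CYK table (by increasing span) — only the sub-triangle for w[2..3]:
  cell(2,2) b: {A,C,S,T1}  orig:{A,C,S}
  cell(3,3) c: {A,B,T0}  orig:{A,B}
  cell(2,3) bc: {C,S}

Original NTs in T[2,3] deriving "bc": ["C", "S"]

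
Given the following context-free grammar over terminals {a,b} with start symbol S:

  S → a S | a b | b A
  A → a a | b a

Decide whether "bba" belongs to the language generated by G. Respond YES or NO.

Convert to CNF:
  S -> T0 S | T0 T1 | T1 A
  A -> T0 T0 | T1 T0
  T0 -> a
  T1 -> b

Fill CYK table bottom-up:
  T[0,0] 'b' = {T1}  orig:{}
  T[1,1] 'b' = {T1}  orig:{}
  T[2,2] 'a' = {T0}  orig:{}
  T[0,1] 'bb' = ∅
  T[1,2] 'ba' = {A}
  T[0,2] 'bba' = {S}

S ∈ T[0,2] ⇒ YES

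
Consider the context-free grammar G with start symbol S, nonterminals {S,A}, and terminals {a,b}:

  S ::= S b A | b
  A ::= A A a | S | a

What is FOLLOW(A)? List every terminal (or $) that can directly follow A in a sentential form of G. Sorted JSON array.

FIRST iteration:
iter 1:
  A via A→a: +{a}
  S via S→b: +{b}
  FIRST[S]={b}  FIRST[A]={a}
iter 2:
  A via A→S: +{b}
  FIRST[S]={b}  FIRST[A]={a,b}
iter 3: (stable)
  FIRST[S]={b}  FIRST[A]={a,b}

Compute FOLLOW by fixpoint:
initialize: $ ∈ FOLLOW(S)
pass 1:
  A→A A a: FOLLOW(A) ⊇ FIRST(A) = {a,b}; new: +{a,b}
  A→S: FOLLOW(S) ⊇ FOLLOW(A) ⊇ {a,b}; new: +{a,b}
  S→S b A: FOLLOW(A) ⊇ FOLLOW(S) ⊇ {$,a,b}; new: +{$}
  FOLLOW(S)={$,a,b}  FOLLOW(A)={$,a,b}
pass 2: — fixpoint
  FOLLOW(S)={$,a,b}  FOLLOW(A)={$,a,b}

FOLLOW(A) = ["$", "a", "b"]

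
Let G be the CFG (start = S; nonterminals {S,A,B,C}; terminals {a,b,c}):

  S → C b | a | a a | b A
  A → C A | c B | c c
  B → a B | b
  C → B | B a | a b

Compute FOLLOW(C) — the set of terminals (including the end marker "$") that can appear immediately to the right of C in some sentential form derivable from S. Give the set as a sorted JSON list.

FIRST sets, iterate to fixpoint:
[1]
  A via A→c B: +{c}
  B via B→a B: +{a}
  B via B→b: +{b}
  C via C→B: +{a,b}
  S via S→C b: +{a,b}
  S: {a,b}  A: {c}  B: {a,b}  C: {a,b}
[2]
  A via A→C A: +{a,b}
  S: {a,b}  A: {a,b,c}  B: {a,b}  C: {a,b}
[3] (no change)
  S: {a,b}  A: {a,b,c}  B: {a,b}  C: {a,b}

Compute FOLLOW by fixpoint:
seed FOLLOW(S) with $
pass 1:
  A→C A: FOLLOW(C) ⊇ FIRST(A) = {a,b,c}; new: +{a,b,c}
  C→B: FOLLOW(B) ⊇ FOLLOW(C) ⊇ {a,b,c}; new: +{a,b,c}
  S→b A: FOLLOW(A) ⊇ FOLLOW(S) ⊇ {$}; new: +{$}
  S: {$}  A: {$}  B: {a,b,c}  C: {a,b,c}
pass 2:
  A→c B: FOLLOW(B) ⊇ FOLLOW(A) ⊇ {$}; new: +{$}
  S: {$}  A: {$}  B: {$,a,b,c}  C: {a,b,c}
pass 3: (no change)
  S: {$}  A: {$}  B: {$,a,b,c}  C: {a,b,c}

FOLLOW(C) = ["a", "b", "c"]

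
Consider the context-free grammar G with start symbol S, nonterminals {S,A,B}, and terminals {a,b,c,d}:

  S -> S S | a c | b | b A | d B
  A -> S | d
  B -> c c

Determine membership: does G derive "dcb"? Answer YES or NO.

Convert to CNF:
  S -> S S | T0 T1 | T2 A | T3 B | b
  A -> S S | T0 T1 | T2 A | T3 B | b | d
  B -> T1 T1
  T0 -> a
  T1 -> c
  T2 -> b
  T3 -> d

CYK fill:
  [0..0]={A,T3}  "d"  orig:{A}
  [1..1]={T1}  "c"  orig:{}
  [2..2]={A,S,T2}  "b"  orig:{A,S}
  [0..1]=∅  "dc"
  [1..2]=∅  "cb"
  [0..2]=∅  "dcb"

S ∉ T[0,2] ⇒ NO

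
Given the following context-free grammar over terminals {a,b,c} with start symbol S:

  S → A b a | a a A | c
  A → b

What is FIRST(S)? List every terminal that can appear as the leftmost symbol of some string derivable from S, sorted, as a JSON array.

Compute FIRST by fixpoint:
pass 1:
  A via A→b: +{b}
  S via S→A b a: +{b}
  S via S→a a A: +{a}
  S via S→c: +{c}
  S: {a,b,c}  A: {b}
pass 2: (stable)
  S: {a,b,c}  A: {b}

FIRST(S) = ["a", "b", "c"]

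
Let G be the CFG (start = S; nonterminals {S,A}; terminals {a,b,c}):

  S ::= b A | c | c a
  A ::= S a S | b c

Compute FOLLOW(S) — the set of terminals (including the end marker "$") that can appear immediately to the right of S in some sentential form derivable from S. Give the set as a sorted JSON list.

FIRST sets, iterate to fixpoint:
iter 1:
  A via A→b c: +{b}
  S via S→b A: +{b}
  S via S→c: +{c}
  FIRST(S)={b,c}  FIRST(A)={b}
iter 2:
  A via A→S a S: +{c}
  FIRST(S)={b,c}  FIRST(A)={b,c}
iter 3: (no change)
  FIRST(S)={b,c}  FIRST(A)={b,c}

Compute FOLLOW by fixpoint:
seed FOLLOW(S) with $
iter 1:
  A→S a S: FOLLOW(S) ⊇ FIRST(a) = {a}; new: +{a}
  S→b A: FOLLOW(A) ⊇ FOLLOW(S) ⊇ {$,a}; new: +{$,a}
  S: {$,a}  A: {$,a}
iter 2: (no change)
  S: {$,a}  A: {$,a}

FOLLOW(S) = ["$", "a"]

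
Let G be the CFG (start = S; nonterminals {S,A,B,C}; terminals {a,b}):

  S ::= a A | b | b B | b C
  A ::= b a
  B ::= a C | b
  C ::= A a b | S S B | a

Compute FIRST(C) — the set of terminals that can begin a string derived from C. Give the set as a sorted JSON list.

FIRST iteration:
[1]
  A via A→b a: +{b}
  B via B→a C: +{a}
  B via B→b: +{b}
  C via C→A a b: +{b}
  C via C→a: +{a}
  S via S→a A: +{a}
  S via S→b: +{b}
  FIRST(S)={a,b}  FIRST(A)={b}  FIRST(B)={a,b}  FIRST(C)={a,b}
[2] (stable)
  FIRST(S)={a,b}  FIRST(A)={b}  FIRST(B)={a,b}  FIRST(C)={a,b}

FIRST(C) = ["a", "b"]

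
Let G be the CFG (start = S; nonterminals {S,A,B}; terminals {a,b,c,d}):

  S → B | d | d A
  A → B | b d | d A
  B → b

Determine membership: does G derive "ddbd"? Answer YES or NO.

Convert to CNF:
  S -> T1 A | b | d
  A -> T0 T1 | T1 A | b
  B -> b
  T0 -> b
  T1 -> d

CYK fill:
  T[0,0] 'd' = {S,T1}  orig:{S}
  T[1,1] 'd' = {S,T1}  orig:{S}
  T[2,2] 'b' = {A,B,S,T0}  orig:{A,B,S}
  T[3,3] 'd' = {S,T1}  orig:{S}
  T[0,1] 'dd' = ∅
  T[1,2] 'db' = {A,S}
  T[2,3] 'bd' = {A}
  T[0,2] 'ddb' = {A,S}
  T[1,3] 'dbd' = {A,S}
  T[0,3] 'ddbd' = {A,S}

S ∈ T[0,3] ⇒ YES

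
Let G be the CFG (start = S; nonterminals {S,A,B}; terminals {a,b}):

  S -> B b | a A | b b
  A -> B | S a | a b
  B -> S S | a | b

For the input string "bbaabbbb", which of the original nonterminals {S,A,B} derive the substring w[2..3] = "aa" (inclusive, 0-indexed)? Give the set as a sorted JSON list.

CNF form of G:
  S -> B T1 | T0 A | T1 T1
  A -> S S | S T0 | T0 T1 | a | b
  B -> S S | a | b
  T0 -> a
  T1 -> b

CYK fill — only the sub-triangle for w[2..3]:
  [2..2]={A,B,T0}  "a"  orig:{A,B}
  [3..3]={A,B,T0}  "a"  orig:{A,B}
  [2..3]={S}  "aa"

Original NTs in T[2,3] deriving "aa": ["S"]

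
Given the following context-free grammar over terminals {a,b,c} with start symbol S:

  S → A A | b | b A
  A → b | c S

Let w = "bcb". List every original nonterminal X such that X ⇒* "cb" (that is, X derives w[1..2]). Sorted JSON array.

CNF form of G:
  S -> A A | T1 A | b
  A -> T0 S | b
  T0 -> c
  T1 -> b

CYK fill (cells [i..j] with 1 ≤ i ≤ j ≤ 2 only):
  T[1,1] 'c' = {T0}  orig:{}
  T[2,2] 'b' = {A,S,T1}  orig:{A,S}
  T[1,2] 'cb' = {A}

Original NTs in T[1,2] deriving "cb": ["A"]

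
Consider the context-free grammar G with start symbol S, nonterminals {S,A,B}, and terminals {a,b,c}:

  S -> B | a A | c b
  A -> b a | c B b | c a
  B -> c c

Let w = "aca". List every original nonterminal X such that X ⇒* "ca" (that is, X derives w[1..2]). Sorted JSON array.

CNF form of G:
  S -> T1 A | T2 T0 | T2 T2
  A -> T0 T1 | T2 T1 | T2 X3
  B -> T2 T2
  T0 -> b
  T1 -> a
  T2 -> c
  X3 -> B T0

CYK fill, restricted to cells inside w[1..2]:
  cell(1,1) c: {T2}  orig:{}
  cell(2,2) a: {T1}  orig:{}
  cell(1,2) ca: {A}

Original NTs in T[1,2] deriving "ca": ["A"]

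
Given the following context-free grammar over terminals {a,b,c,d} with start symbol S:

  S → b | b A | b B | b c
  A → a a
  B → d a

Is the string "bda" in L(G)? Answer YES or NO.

CNF form of G:
  S -> T2 A | T2 B | T2 T3 | b
  A -> T0 T0
  B -> T1 T0
  T0 -> a
  T1 -> d
  T2 -> b
  T3 -> c

Fill CYK table bottom-up:
  [0..0]={S,T2}  "b"  orig:{S}
  [1..1]={T1}  "d"  orig:{}
  [2..2]={T0}  "a"  orig:{}
  [0..1]=∅  "bd"
  [1..2]={B}  "da"
  [0..2]={S}  "bda"

S ∈ T[0,2] ⇒ YES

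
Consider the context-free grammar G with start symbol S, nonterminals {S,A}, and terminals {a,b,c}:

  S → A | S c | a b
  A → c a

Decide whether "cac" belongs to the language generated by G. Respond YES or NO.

Convert to CNF:
  S -> S T0 | T0 T1 | T1 T2
  A -> T0 T1
  T0 -> c
  T1 -> a
  T2 -> b

CYK table (by increasing span):
  cell(0,0) c: {T0}  orig:{}
  cell(1,1) a: {T1}  orig:{}
  cell(2,2) c: {T0}  orig:{}
  cell(0,1) ca: {A,S}
  cell(1,2) ac: ∅
  cell(0,2) cac: {S}

S ∈ T[0,2] ⇒ YES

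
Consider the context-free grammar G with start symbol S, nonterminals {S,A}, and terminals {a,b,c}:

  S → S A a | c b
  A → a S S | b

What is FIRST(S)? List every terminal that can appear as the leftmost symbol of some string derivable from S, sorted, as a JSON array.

Compute FIRST by fixpoint:
round 1:
  A via A→a S S: +{a}
  A via A→b: +{b}
  S via S→c b: +{c}
  FIRST(S)={c}  FIRST(A)={a,b}
round 2: — fixpoint
  FIRST(S)={c}  FIRST(A)={a,b}

FIRST(S) = ["c"]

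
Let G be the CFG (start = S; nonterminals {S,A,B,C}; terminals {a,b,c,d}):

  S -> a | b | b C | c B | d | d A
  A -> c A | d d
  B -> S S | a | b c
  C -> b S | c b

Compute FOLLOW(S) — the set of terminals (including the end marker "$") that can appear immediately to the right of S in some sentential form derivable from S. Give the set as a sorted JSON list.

Compute FIRST by fixpoint:
iter 1:
  A via A→c A: +{c}
  A via A→d d: +{d}
  B via B→a: +{a}
  B via B→b c: +{b}
  C via C→b S: +{b}
  C via C→c b: +{c}
  S via S→a: +{a}
  S via S→b: +{b}
  S via S→c B: +{c}
  S via S→d: +{d}
  FIRST(S)={a,b,c,d}  FIRST(A)={c,d}  FIRST(B)={a,b}  FIRST(C)={b,c}
iter 2:
  B via B→S S: +{c,d}
  FIRST(S)={a,b,c,d}  FIRST(A)={c,d}  FIRST(B)={a,b,c,d}  FIRST(C)={b,c}
iter 3: — fixpoint
  FIRST(S)={a,b,c,d}  FIRST(A)={c,d}  FIRST(B)={a,b,c,d}  FIRST(C)={b,c}

FOLLOW sets:
initialize: $ ∈ FOLLOW(S)
round 1:
  B→S S: FOLLOW(S) ⊇ FIRST(S) = {a,b,c,d}; new: +{a,b,c,d}
  S→b C: FOLLOW(C) ⊇ FOLLOW(S) ⊇ {$,a,b,c,d}; new: +{$,a,b,c,d}
  S→c B: FOLLOW(B) ⊇ FOLLOW(S) ⊇ {$,a,b,c,d}; new: +{$,a,b,c,d}
  S→d A: FOLLOW(A) ⊇ FOLLOW(S) ⊇ {$,a,b,c,d}; new: +{$,a,b,c,d}
  FOLLOW[S]={$,a,b,c,d}  FOLLOW[A]={$,a,b,c,d}  FOLLOW[B]={$,a,b,c,d}  FOLLOW[C]={$,a,b,c,d}
round 2: done
  FOLLOW[S]={$,a,b,c,d}  FOLLOW[A]={$,a,b,c,d}  FOLLOW[B]={$,a,b,c,d}  FOLLOW[C]={$,a,b,c,d}

FOLLOW(S) = ["$", "a", "b", "c", "d"]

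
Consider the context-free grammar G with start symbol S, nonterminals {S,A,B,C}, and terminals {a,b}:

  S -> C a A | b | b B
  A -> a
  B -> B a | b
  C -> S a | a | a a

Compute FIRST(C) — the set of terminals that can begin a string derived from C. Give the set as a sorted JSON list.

FIRST sets, iterate to fixpoint:
pass 1:
  A via A→a: +{a}
  B via B→b: +{b}
  C via C→a: +{a}
  S via S→C a A: +{a}
  S via S→b: +{b}
  S: {a,b}  A: {a}  B: {b}  C: {a}
pass 2:
  C via C→S a: +{b}
  S: {a,b}  A: {a}  B: {b}  C: {a,b}
pass 3: — fixpoint
  S: {a,b}  A: {a}  B: {b}  C: {a,b}

FIRST(C) = ["a", "b"]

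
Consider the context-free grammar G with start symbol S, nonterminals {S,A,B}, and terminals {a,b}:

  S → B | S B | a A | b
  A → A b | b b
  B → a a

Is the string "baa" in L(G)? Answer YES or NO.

CNF form of G:
  S -> S B | T1 A | T1 T1 | b
  A -> A T0 | T0 T0
  B -> T1 T1
  T0 -> b
  T1 -> a

CYK table (by increasing span):
  cell(0,0) b: {S,T0}  orig:{S}
  cell(1,1) a: {T1}  orig:{}
  cell(2,2) a: {T1}  orig:{}
  cell(0,1) ba: ∅
  cell(1,2) aa: {B,S}
  cell(0,2) baa: {S}

S ∈ T[0,2] ⇒ YES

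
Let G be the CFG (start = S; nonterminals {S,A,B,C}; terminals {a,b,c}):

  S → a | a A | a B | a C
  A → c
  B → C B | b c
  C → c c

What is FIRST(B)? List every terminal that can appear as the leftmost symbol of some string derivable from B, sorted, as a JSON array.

FIRST sets, iterate to fixpoint:
pass 1:
  A via A→c: +{c}
  B via B→b c: +{b}
  C via C→c c: +{c}
  S via S→a: +{a}
  FIRST(S)={a}  FIRST(A)={c}  FIRST(B)={b}  FIRST(C)={c}
pass 2:
  B via B→C B: +{c}
  FIRST(S)={a}  FIRST(A)={c}  FIRST(B)={b,c}  FIRST(C)={c}
pass 3: (stable)
  FIRST(S)={a}  FIRST(A)={c}  FIRST(B)={b,c}  FIRST(C)={c}

FIRST(B) = ["b", "c"]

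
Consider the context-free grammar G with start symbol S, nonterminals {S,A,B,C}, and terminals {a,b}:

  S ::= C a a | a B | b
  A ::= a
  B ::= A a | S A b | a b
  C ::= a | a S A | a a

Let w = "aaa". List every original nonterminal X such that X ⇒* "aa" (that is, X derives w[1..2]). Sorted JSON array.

Convert to CNF:
  S -> C X4 | T0 B | b
  A -> a
  B -> A T0 | S X2 | T0 T1
  C -> T0 T0 | T0 X3 | a
  T0 -> a
  T1 -> b
  X2 -> A T1
  X3 -> S A
  X4 -> T0 T0

CYK table (by increasing span) — only the sub-triangle for w[1..2]:
  [1..1]={A,C,T0}  "a"  orig:{A,C}
  [2..2]={A,C,T0}  "a"  orig:{A,C}
  [1..2]={B,C,X4}  "aa"  orig:{B,C}

Original NTs in T[1,2] deriving "aa": ["B", "C"]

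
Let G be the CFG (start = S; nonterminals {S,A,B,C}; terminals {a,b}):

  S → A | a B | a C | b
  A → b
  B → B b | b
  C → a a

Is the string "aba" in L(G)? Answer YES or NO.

Convert to CNF:
  S -> T1 B | T1 C | b
  A -> b
  B -> B T0 | b
  C -> T1 T1
  T0 -> b
  T1 -> a

Fill CYK table bottom-up:
  T[0,0] 'a' = {T1}  orig:{}
  T[1,1] 'b' = {A,B,S,T0}  orig:{A,B,S}
  T[2,2] 'a' = {T1}  orig:{}
  T[0,1] 'ab' = {S}
  T[1,2] 'ba' = ∅
  T[0,2] 'aba' = ∅

S ∉ T[0,2] ⇒ NO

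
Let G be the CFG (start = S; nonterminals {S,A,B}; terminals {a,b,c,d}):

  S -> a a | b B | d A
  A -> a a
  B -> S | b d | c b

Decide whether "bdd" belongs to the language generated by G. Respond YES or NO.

CNF form of G:
  S -> T0 T0 | T1 B | T2 A
  A -> T0 T0
  B -> T0 T0 | T1 B | T1 T2 | T2 A | T3 T1
  T0 -> a
  T1 -> b
  T2 -> d
  T3 -> c

CYK table (by increasing span):
  [0..0]={T1}  "b"  orig:{}
  [1..1]={T2}  "d"  orig:{}
  [2..2]={T2}  "d"  orig:{}
  [0..1]={B}  "bd"
  [1..2]=∅  "dd"
  [0..2]=∅  "bdd"

S ∉ T[0,2] ⇒ NO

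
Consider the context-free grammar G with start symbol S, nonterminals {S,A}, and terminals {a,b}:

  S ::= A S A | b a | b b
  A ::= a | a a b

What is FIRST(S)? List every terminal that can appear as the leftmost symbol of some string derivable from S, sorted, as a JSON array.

FIRST iteration:
[1]
  A via A→a: +{a}
  S via S→A S A: +{a}
  S via S→b a: +{b}
  FIRST[S]={a,b}  FIRST[A]={a}
[2] (stable)
  FIRST[S]={a,b}  FIRST[A]={a}

FIRST(S) = ["a", "b"]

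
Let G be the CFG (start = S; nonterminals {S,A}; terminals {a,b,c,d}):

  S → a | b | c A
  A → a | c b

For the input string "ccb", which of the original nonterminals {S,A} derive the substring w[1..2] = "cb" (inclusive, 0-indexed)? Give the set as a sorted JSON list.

Convert to CNF:
  S -> T0 A | a | b
  A -> T0 T1 | a
  T0 -> c
  T1 -> b

CYK table (by increasing span) (cells [i..j] with 1 ≤ i ≤ j ≤ 2 only):
  T[1,1] 'c' = {T0}  orig:{}
  T[2,2] 'b' = {S,T1}  orig:{S}
  T[1,2] 'cb' = {A}

Original NTs in T[1,2] deriving "cb": ["A"]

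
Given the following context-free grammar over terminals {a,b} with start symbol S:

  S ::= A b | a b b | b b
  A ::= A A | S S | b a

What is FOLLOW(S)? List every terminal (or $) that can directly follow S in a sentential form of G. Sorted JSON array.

FIRST iteration:
pass 1:
  A via A→b a: +{b}
  S via S→A b: +{b}
  S via S→a b b: +{a}
  S: {a,b}  A: {b}
pass 2:
  A via A→S S: +{a}
  S: {a,b}  A: {a,b}
pass 3: done
  S: {a,b}  A: {a,b}

Compute FOLLOW by fixpoint:
seed FOLLOW(S) with $
[1]
  A→A A: FOLLOW(A) ⊇ FIRST(A) = {a,b}; new: +{a,b}
  A→S S: FOLLOW(S) ⊇ FIRST(S) = {a,b}; new: +{a,b}
  FOLLOW[S]={$,a,b}  FOLLOW[A]={a,b}
[2] done
  FOLLOW[S]={$,a,b}  FOLLOW[A]={a,b}

FOLLOW(S) = ["$", "a", "b"]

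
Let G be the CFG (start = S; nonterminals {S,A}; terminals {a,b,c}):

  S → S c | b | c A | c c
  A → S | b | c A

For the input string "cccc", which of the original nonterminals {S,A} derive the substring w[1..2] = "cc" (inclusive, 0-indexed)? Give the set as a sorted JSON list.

CNF form of G:
  S -> S T0 | T0 A | T0 T0 | b
  A -> S T0 | T0 A | T0 T0 | b
  T0 -> c

Fill CYK table bottom-up, restricted to cells inside w[1..2]:
  [1..1]={T0}  "c"  orig:{}
  [2..2]={T0}  "c"  orig:{}
  [1..2]={A,S}  "cc"

Original NTs in T[1,2] deriving "cc": ["A", "S"]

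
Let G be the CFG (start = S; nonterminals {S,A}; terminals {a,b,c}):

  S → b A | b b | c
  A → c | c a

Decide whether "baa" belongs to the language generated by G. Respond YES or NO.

Convert to CNF:
  S -> T2 A | T2 T2 | c
  A -> T0 T1 | c
  T0 -> c
  T1 -> a
  T2 -> b

CYK table (by increasing span):
  T[0,0] 'b' = {T2}  orig:{}
  T[1,1] 'a' = {T1}  orig:{}
  T[2,2] 'a' = {T1}  orig:{}
  T[0,1] 'ba' = ∅
  T[1,2] 'aa' = ∅
  T[0,2] 'baa' = ∅

S ∉ T[0,2] ⇒ NO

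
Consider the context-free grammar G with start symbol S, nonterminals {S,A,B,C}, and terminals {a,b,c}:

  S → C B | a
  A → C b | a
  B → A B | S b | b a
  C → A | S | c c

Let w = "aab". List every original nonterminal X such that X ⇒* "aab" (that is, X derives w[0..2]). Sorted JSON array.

Convert to CNF:
  S -> C B | a
  A -> C T0 | a
  B -> A B | S T0 | T0 T1
  C -> C B | C T0 | T2 T2 | a
  T0 -> b
  T1 -> a
  T2 -> c

CYK table (by increasing span) (cells [i..j] with 0 ≤ i ≤ j ≤ 2 only):
  cell(0,0) a: {A,C,S,T1}  orig:{A,C,S}
  cell(1,1) a: {A,C,S,T1}  orig:{A,C,S}
  cell(2,2) b: {T0}  orig:{}
  cell(0,1) aa: ∅
  cell(1,2) ab: {A,B,C}
  cell(0,2) aab: {B,C,S}

Original NTs in T[0,2] deriving "aab": ["B", "C", "S"]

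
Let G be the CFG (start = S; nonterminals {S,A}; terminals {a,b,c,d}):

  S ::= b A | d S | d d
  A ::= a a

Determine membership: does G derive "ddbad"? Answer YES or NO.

CNF form of G:
  S -> T1 A | T2 S | T2 T2
  A -> T0 T0
  T0 -> a
  T1 -> b
  T2 -> d

CYK table (by increasing span):
  T[0,0] 'd' = {T2}  orig:{}
  T[1,1] 'd' = {T2}  orig:{}
  T[2,2] 'b' = {T1}  orig:{}
  T[3,3] 'a' = {T0}  orig:{}
  T[4,4] 'd' = {T2}  orig:{}
  T[0,1] 'dd' = {S}
  T[1,2] 'db' = ∅
  T[2,3] 'ba' = ∅
  T[3,4] 'ad' = ∅
  T[0,2] 'ddb' = ∅
  T[1,3] 'dba' = ∅
  T[2,4] 'bad' = ∅
  T[0,3] 'ddba' = ∅
  T[1,4] 'dbad' = ∅
  T[0,4] 'ddbad' = ∅

S ∉ T[0,4] ⇒ NO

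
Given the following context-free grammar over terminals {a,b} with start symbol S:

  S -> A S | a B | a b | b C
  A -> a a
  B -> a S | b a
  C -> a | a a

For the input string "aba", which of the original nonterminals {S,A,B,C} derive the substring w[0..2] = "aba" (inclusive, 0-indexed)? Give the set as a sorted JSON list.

Convert to CNF:
  S -> A S | T0 B | T0 T1 | T1 C
  A -> T0 T0
  B -> T0 S | T1 T0
  C -> T0 T0 | a
  T0 -> a
  T1 -> b

CYK fill, restricted to cells inside w[0..2]:
  T[0,0] 'a' = {C,T0}  orig:{C}
  T[1,1] 'b' = {T1}  orig:{}
  T[2,2] 'a' = {C,T0}  orig:{C}
  T[0,1] 'ab' = {S}
  T[1,2] 'ba' = {B,S}
  T[0,2] 'aba' = {B,S}

Original NTs in T[0,2] deriving "aba": ["B", "S"]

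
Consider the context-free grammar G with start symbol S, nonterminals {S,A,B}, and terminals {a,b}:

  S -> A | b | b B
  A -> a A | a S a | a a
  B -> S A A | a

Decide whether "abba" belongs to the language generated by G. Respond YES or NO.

Convert to CNF:
  S -> T0 A | T0 T0 | T0 X4 | T1 B | b
  A -> T0 A | T0 T0 | T0 X2
  B -> S X3 | a
  T0 -> a
  T1 -> b
  X2 -> S T0
  X3 -> A A
  X4 -> S T0

Fill CYK table bottom-up:
  cell(0,0) a: {B,T0}  orig:{B}
  cell(1,1) b: {S,T1}  orig:{S}
  cell(2,2) b: {S,T1}  orig:{S}
  cell(3,3) a: {B,T0}  orig:{B}
  cell(0,1) ab: ∅
  cell(1,2) bb: ∅
  cell(2,3) ba: {S,X2,X4}  orig:{S}
  cell(0,2) abb: ∅
  cell(1,3) bba: ∅
  cell(0,3) abba: ∅

S ∉ T[0,3] ⇒ NO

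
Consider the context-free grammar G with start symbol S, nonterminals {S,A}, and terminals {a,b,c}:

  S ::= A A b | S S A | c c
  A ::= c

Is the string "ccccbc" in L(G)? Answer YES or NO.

CNF form of G:
  S -> A X2 | S X3 | T1 T1
  A -> c
  T0 -> b
  T1 -> c
  X2 -> A T0
  X3 -> S A

Fill CYK table bottom-up:
  [0..0]={A,T1}  "c"  orig:{A}
  [1..1]={A,T1}  "c"  orig:{A}
  [2..2]={A,T1}  "c"  orig:{A}
  [3..3]={A,T1}  "c"  orig:{A}
  [4..4]={T0}  "b"  orig:{}
  [5..5]={A,T1}  "c"  orig:{A}
  [0..1]={S}  "cc"
  [1..2]={S}  "cc"
  [2..3]={S}  "cc"
  [3..4]={X2}  "cb"  orig:{}
  [4..5]=∅  "bc"
  [0..2]={X3}  "ccc"  orig:{}
  [1..3]={X3}  "ccc"  orig:{}
  [2..4]={S}  "ccb"
  [3..5]=∅  "cbc"
  [0..3]=∅  "cccc"
  [1..4]=∅  "cccb"
  [2..5]={X3}  "ccbc"  orig:{}
  [0..4]=∅  "ccccb"
  [1..5]=∅  "cccbc"
  [0..5]={S}  "ccccbc"

S ∈ T[0,5] ⇒ YES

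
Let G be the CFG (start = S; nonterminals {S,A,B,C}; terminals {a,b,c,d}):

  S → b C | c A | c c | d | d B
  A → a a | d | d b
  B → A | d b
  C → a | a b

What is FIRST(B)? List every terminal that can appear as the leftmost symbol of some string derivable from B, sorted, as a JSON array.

FIRST iteration:
[1]
  A via A→a a: +{a}
  A via A→d: +{d}
  B via B→A: +{a,d}
  C via C→a: +{a}
  S via S→b C: +{b}
  S via S→c A: +{c}
  S via S→d: +{d}
  FIRST(S)={b,c,d}  FIRST(A)={a,d}  FIRST(B)={a,d}  FIRST(C)={a}
[2] (no change)
  FIRST(S)={b,c,d}  FIRST(A)={a,d}  FIRST(B)={a,d}  FIRST(C)={a}

FIRST(B) = ["a", "d"]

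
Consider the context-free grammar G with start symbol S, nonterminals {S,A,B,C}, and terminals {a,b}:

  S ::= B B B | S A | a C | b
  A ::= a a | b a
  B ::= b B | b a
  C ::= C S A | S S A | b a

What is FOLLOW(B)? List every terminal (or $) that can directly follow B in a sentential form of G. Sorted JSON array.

FIRST sets, iterate to fixpoint:
pass 1:
  A via A→a a: +{a}
  A via A→b a: +{b}
  B via B→b B: +{b}
  C via C→b a: +{b}
  S via S→B B B: +{b}
  S via S→a C: +{a}
  S: {a,b}  A: {a,b}  B: {b}  C: {b}
pass 2:
  C via C→S S A: +{a}
  S: {a,b}  A: {a,b}  B: {b}  C: {a,b}
pass 3: — fixpoint
  S: {a,b}  A: {a,b}  B: {b}  C: {a,b}

FOLLOW iteration:
seed FOLLOW(S) with $
[1]
  C→C S A: FOLLOW(C) ⊇ FIRST(S) = {a,b}; new: +{a,b}
  C→C S A: FOLLOW(S) ⊇ FIRST(A) = {a,b}; new: +{a,b}
  C→C S A: FOLLOW(A) ⊇ FOLLOW(C) ⊇ {a,b}; new: +{a,b}
  S→B B B: FOLLOW(B) ⊇ FIRST(B) = {b}; new: +{b}
  S→B B B: FOLLOW(B) ⊇ FOLLOW(S) ⊇ {$,a,b}; new: +{$,a}
  S→S A: FOLLOW(A) ⊇ FOLLOW(S) ⊇ {$,a,b}; new: +{$}
  S→a C: FOLLOW(C) ⊇ FOLLOW(S) ⊇ {$,a,b}; new: +{$}
  S: {$,a,b}  A: {$,a,b}  B: {$,a,b}  C: {$,a,b}
[2] (stable)
  S: {$,a,b}  A: {$,a,b}  B: {$,a,b}  C: {$,a,b}

FOLLOW(B) = ["$", "a", "b"]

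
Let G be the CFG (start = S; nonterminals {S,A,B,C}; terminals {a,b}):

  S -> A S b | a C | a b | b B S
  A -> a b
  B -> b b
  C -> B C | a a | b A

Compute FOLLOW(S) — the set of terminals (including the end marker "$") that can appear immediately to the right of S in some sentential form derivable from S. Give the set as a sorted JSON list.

FIRST sets, iterate to fixpoint:
iter 1:
  A via A→a b: +{a}
  B via B→b b: +{b}
  C via C→B C: +{b}
  C via C→a a: +{a}
  S via S→A S b: +{a}
  S via S→b B S: +{b}
  S: {a,b}  A: {a}  B: {b}  C: {a,b}
iter 2: (no change)
  S: {a,b}  A: {a}  B: {b}  C: {a,b}

FOLLOW iteration:
FOLLOW(S) := {$}
[1]
  C→B C: FOLLOW(B) ⊇ FIRST(C) = {a,b}; new: +{a,b}
  S→A S b: FOLLOW(A) ⊇ FIRST(S) = {a,b}; new: +{a,b}
  S→A S b: FOLLOW(S) ⊇ FIRST(b) = {b}; new: +{b}
  S→a C: FOLLOW(C) ⊇ FOLLOW(S) ⊇ {$,b}; new: +{$,b}
  FOLLOW(S)={$,b}  FOLLOW(A)={a,b}  FOLLOW(B)={a,b}  FOLLOW(C)={$,b}
[2]
  C→b A: FOLLOW(A) ⊇ FOLLOW(C) ⊇ {$,b}; new: +{$}
  FOLLOW(S)={$,b}  FOLLOW(A)={$,a,b}  FOLLOW(B)={a,b}  FOLLOW(C)={$,b}
[3] — fixpoint
  FOLLOW(S)={$,b}  FOLLOW(A)={$,a,b}  FOLLOW(B)={a,b}  FOLLOW(C)={$,b}

FOLLOW(S) = ["$", "b"]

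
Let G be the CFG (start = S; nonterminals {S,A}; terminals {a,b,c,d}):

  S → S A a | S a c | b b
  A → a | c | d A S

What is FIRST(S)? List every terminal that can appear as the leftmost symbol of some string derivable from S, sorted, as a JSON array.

FIRST iteration:
round 1:
  A via A→a: +{a}
  A via A→c: +{c}
  A via A→d A S: +{d}
  S via S→b b: +{b}
  FIRST[S]={b}  FIRST[A]={a,c,d}
round 2: (no change)
  FIRST[S]={b}  FIRST[A]={a,c,d}

FIRST(S) = ["b"]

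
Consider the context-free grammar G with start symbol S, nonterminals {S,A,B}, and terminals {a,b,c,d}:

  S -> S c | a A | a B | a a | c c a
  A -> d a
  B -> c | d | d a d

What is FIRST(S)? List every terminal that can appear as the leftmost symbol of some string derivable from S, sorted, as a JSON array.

FIRST iteration:
pass 1:
  A via A→d a: +{d}
  B via B→c: +{c}
  B via B→d: +{d}
  S via S→a A: +{a}
  S via S→c c a: +{c}
  FIRST(S)={a,c}  FIRST(A)={d}  FIRST(B)={c,d}
pass 2: (no change)
  FIRST(S)={a,c}  FIRST(A)={d}  FIRST(B)={c,d}

FIRST(S) = ["a", "c"]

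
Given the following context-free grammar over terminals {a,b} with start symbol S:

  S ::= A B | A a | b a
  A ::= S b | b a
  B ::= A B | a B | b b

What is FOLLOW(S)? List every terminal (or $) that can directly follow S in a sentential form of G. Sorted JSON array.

FIRST iteration:
pass 1:
  A via A→b a: +{b}
  B via B→A B: +{b}
  B via B→a B: +{a}
  S via S→A B: +{b}
  FIRST[S]={b}  FIRST[A]={b}  FIRST[B]={a,b}
pass 2: (stable)
  FIRST[S]={b}  FIRST[A]={b}  FIRST[B]={a,b}

FOLLOW sets:
FOLLOW(S) := {$}
iter 1:
  A→S b: FOLLOW(S) ⊇ FIRST(b) = {b}; new: +{b}
  B→A B: FOLLOW(A) ⊇ FIRST(B) = {a,b}; new: +{a,b}
  S→A B: FOLLOW(B) ⊇ FOLLOW(S) ⊇ {$,b}; new: +{$,b}
  FOLLOW[S]={$,b}  FOLLOW[A]={a,b}  FOLLOW[B]={$,b}
iter 2: (no change)
  FOLLOW[S]={$,b}  FOLLOW[A]={a,b}  FOLLOW[B]={$,b}

FOLLOW(S) = ["$", "b"]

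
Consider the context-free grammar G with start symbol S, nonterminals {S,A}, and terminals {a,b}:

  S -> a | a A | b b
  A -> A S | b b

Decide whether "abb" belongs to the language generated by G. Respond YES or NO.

CNF form of G:
  S -> T0 T0 | T1 A | a
  A -> A S | T0 T0
  T0 -> b
  T1 -> a

Fill CYK table bottom-up:
  [0..0]={S,T1}  "a"  orig:{S}
  [1..1]={T0}  "b"  orig:{}
  [2..2]={T0}  "b"  orig:{}
  [0..1]=∅  "ab"
  [1..2]={A,S}  "bb"
  [0..2]={S}  "abb"

S ∈ T[0,2] ⇒ YES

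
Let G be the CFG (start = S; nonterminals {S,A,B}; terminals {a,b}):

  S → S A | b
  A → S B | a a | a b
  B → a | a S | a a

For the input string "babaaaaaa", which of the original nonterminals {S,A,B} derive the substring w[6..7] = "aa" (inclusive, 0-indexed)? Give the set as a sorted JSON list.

Convert to CNF:
  S -> S A | b
  A -> S B | T0 T0 | T0 T1
  B -> T0 S | T0 T0 | a
  T0 -> a
  T1 -> b

Fill CYK table bottom-up (cells [i..j] with 6 ≤ i ≤ j ≤ 7 only):
  [6..6]={B,T0}  "a"  orig:{B}
  [7..7]={B,T0}  "a"  orig:{B}
  [6..7]={A,B}  "aa"

Original NTs in T[6,7] deriving "aa": ["A", "B"]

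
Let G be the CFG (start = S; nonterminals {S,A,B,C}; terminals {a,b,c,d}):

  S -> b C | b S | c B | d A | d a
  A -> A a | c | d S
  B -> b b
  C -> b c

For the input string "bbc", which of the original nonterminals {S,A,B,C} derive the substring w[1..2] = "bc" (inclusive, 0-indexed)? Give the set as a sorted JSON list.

CNF form of G:
  S -> T1 A | T1 T0 | T2 C | T2 S | T3 B
  A -> A T0 | T1 S | c
  B -> T2 T2
  C -> T2 T3
  T0 -> a
  T1 -> d
  T2 -> b
  T3 -> c

CYK table (by increasing span) (cells [i..j] with 1 ≤ i ≤ j ≤ 2 only):
  [1..1]={T2}  "b"  orig:{}
  [2..2]={A,T3}  "c"  orig:{A}
  [1..2]={C}  "bc"

Original NTs in T[1,2] deriving "bc": ["C"]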